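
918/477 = 102/53 = 1.92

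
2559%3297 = 2559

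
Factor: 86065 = 5^1*7^1*2459^1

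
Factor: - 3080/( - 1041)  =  2^3*3^( - 1 )*5^1 * 7^1*11^1*347^( - 1 )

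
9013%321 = 25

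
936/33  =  312/11 = 28.36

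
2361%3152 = 2361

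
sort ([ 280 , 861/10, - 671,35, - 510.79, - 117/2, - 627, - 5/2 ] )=[-671,-627, - 510.79,-117/2,-5/2, 35,  861/10,280]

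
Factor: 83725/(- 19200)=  - 3349/768 = - 2^( - 8 )*3^( - 1)*17^1*197^1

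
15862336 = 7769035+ 8093301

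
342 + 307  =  649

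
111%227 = 111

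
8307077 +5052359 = 13359436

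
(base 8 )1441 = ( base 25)171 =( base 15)386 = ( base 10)801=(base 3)1002200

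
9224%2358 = 2150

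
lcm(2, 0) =0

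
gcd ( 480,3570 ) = 30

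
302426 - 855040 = -552614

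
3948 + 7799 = 11747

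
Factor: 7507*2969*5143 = 37^1 * 139^1*2969^1*7507^1 = 114628639469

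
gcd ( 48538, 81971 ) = 1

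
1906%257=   107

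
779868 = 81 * 9628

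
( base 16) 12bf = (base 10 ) 4799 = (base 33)4de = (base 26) 72f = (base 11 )3673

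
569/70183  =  569/70183 = 0.01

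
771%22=1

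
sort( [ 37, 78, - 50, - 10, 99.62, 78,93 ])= [ -50, - 10, 37, 78, 78, 93, 99.62]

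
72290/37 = 72290/37= 1953.78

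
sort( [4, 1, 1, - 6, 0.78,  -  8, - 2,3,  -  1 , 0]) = [-8  ,-6, - 2,-1, 0, 0.78, 1, 1,3,4]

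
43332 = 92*471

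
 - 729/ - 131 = 729/131 = 5.56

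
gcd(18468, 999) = 27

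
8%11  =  8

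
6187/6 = 1031 + 1/6 = 1031.17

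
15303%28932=15303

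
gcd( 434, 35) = 7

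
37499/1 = 37499 = 37499.00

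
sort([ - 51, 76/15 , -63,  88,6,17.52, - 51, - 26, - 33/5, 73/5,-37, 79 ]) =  [ - 63, - 51, - 51,-37, - 26,  -  33/5,76/15, 6, 73/5, 17.52, 79,88] 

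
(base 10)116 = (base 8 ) 164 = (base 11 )a6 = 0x74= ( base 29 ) 40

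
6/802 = 3/401 = 0.01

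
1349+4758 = 6107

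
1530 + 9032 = 10562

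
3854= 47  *82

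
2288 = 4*572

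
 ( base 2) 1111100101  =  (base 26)1C9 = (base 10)997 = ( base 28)17h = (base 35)SH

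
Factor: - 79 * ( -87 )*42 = 2^1*3^2*7^1*29^1* 79^1 = 288666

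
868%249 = 121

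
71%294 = 71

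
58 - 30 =28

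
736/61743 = 736/61743 = 0.01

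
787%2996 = 787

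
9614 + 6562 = 16176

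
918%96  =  54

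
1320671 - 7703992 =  - 6383321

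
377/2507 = 377/2507  =  0.15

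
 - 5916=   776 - 6692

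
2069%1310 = 759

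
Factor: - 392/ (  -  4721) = 2^3*7^2*4721^( - 1)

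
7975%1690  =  1215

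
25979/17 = 25979/17= 1528.18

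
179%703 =179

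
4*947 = 3788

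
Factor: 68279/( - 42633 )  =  -3^(-3)*1579^( - 1 )* 68279^1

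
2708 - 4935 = - 2227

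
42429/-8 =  - 5304 + 3/8 = - 5303.62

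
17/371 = 17/371= 0.05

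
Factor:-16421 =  - 16421^1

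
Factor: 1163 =1163^1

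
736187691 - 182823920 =553363771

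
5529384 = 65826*84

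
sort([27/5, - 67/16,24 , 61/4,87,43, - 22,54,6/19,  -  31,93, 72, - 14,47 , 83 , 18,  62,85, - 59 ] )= [ - 59, - 31, - 22, - 14, - 67/16,6/19,27/5, 61/4,18 , 24, 43,47,54, 62, 72,83  ,  85, 87 , 93]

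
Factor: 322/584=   161/292=2^( - 2 )* 7^1*23^1 * 73^( - 1 ) 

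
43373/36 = 43373/36  =  1204.81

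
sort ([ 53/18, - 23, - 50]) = [  -  50, -23,53/18]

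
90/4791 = 30/1597=   0.02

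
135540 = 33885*4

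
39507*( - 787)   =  -31092009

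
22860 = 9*2540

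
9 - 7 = 2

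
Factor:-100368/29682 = -2^3*41^1*97^( - 1 )=-328/97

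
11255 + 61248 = 72503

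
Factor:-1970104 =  - 2^3*89^1 * 2767^1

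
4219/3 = 1406 + 1/3=1406.33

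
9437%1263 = 596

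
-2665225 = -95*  28055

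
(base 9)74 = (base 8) 103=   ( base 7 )124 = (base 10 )67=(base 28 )2B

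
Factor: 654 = 2^1*3^1*109^1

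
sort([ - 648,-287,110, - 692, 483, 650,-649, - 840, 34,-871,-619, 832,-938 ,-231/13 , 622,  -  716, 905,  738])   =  [ - 938 , - 871, - 840, - 716, - 692, - 649, - 648,-619,-287, - 231/13,  34, 110,483,622,  650, 738, 832,905 ] 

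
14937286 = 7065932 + 7871354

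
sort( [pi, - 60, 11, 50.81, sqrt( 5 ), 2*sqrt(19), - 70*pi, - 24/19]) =[  -  70*pi,- 60 , - 24/19, sqrt( 5), pi,  2*sqrt(19), 11, 50.81]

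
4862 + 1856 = 6718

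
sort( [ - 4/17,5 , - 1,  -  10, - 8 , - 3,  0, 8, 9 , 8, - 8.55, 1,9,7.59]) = [ - 10,- 8.55, - 8,-3,-1,-4/17, 0,1, 5, 7.59,8, 8, 9 , 9] 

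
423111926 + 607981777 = 1031093703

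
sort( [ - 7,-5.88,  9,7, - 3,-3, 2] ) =[ - 7, - 5.88, - 3, - 3,2, 7,9 ] 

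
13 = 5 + 8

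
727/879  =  727/879 = 0.83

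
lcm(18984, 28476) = 56952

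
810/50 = 81/5 = 16.20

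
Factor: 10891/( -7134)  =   -2^( - 1)*3^( - 1)*29^( - 1)*41^(- 1)*10891^1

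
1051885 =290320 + 761565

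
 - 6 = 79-85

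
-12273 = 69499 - 81772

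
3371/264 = 3371/264 = 12.77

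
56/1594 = 28/797 = 0.04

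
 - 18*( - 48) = 864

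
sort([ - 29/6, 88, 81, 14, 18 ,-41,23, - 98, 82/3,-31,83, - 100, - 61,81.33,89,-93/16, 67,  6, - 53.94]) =[-100,-98,  -  61,  -  53.94,-41, - 31,-93/16, - 29/6, 6, 14,18,23,82/3, 67,81,81.33 , 83,88,89 ]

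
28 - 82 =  -54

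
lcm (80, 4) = 80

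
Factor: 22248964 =2^2 * 5562241^1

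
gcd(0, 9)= 9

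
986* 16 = 15776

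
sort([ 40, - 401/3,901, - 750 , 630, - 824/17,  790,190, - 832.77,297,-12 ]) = [-832.77, - 750,  -  401/3, - 824/17, - 12,40,190,297 , 630,790,901]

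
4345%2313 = 2032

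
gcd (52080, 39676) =28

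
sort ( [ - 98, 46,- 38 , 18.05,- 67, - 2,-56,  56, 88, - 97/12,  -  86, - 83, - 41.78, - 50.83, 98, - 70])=[ - 98, - 86,-83, - 70, - 67, - 56, - 50.83, - 41.78 ,- 38, - 97/12,-2,18.05,46,56,88,  98]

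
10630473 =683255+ 9947218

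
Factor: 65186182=2^1*32593091^1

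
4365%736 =685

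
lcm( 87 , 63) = 1827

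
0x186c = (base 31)6fl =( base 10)6252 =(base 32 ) 63C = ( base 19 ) H61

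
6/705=2/235 = 0.01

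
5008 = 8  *626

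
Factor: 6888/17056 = 21/52 = 2^( - 2 ) * 3^1 * 7^1 * 13^( - 1) 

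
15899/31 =512+27/31=512.87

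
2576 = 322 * 8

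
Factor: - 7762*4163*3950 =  - 2^2*5^2*23^1*79^1*181^1*3881^1 = - 127637163700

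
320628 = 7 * 45804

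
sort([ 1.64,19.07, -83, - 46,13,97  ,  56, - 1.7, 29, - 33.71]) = [ - 83,-46, - 33.71,-1.7, 1.64, 13,19.07,29, 56 , 97] 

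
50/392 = 25/196 = 0.13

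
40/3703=40/3703 = 0.01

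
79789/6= 79789/6 = 13298.17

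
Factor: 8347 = 17^1*491^1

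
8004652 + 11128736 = 19133388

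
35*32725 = 1145375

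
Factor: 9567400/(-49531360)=-2^( - 2) * 5^1*47837^1*309571^(-1) = - 239185/1238284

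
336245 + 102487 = 438732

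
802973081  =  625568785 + 177404296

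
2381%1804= 577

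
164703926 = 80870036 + 83833890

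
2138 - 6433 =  - 4295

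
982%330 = 322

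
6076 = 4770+1306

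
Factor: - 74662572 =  - 2^2*3^1*17^2*21529^1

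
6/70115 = 6/70115 = 0.00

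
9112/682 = 4556/341 = 13.36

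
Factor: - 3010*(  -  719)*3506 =7587650140 =2^2*5^1*7^1*43^1 *719^1*  1753^1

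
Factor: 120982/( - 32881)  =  -2^1 * 131^( - 1) * 241^1 = -482/131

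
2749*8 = 21992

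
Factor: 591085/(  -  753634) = -2^(-1)*5^1 *7^(-1 )*11^2*977^1*53831^( - 1)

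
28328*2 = 56656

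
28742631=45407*633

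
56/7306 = 28/3653=0.01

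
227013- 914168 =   -  687155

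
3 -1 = 2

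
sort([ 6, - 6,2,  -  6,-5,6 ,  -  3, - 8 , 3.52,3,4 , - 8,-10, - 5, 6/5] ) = [ - 10, -8, - 8, - 6, - 6, - 5, - 5, - 3,6/5,2,3,3.52, 4, 6, 6]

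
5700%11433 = 5700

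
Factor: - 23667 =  -3^1*7^3*23^1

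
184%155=29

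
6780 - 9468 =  - 2688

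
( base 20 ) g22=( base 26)9DK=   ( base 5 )201232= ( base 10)6442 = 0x192A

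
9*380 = 3420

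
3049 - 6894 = -3845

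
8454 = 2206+6248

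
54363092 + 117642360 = 172005452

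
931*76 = 70756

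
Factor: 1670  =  2^1*5^1*167^1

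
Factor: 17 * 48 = 816=2^4*3^1*17^1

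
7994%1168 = 986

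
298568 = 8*37321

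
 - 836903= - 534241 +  - 302662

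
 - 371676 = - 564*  659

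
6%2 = 0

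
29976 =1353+28623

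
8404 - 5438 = 2966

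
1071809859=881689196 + 190120663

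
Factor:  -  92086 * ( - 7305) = 672688230 = 2^1*3^1*5^1 * 41^1 *487^1*1123^1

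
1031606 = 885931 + 145675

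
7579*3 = 22737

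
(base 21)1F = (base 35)11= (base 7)51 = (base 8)44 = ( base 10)36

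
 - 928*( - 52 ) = 48256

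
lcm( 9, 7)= 63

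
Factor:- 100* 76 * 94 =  - 714400 =- 2^5*5^2*19^1*47^1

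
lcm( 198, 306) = 3366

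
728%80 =8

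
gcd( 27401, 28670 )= 47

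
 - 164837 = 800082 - 964919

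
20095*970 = 19492150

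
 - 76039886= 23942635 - 99982521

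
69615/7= 9945 = 9945.00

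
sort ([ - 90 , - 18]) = [-90, - 18]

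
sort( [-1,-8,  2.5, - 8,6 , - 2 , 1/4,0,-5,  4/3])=[-8 , - 8, - 5, - 2, - 1,0,1/4,4/3,2.5,6] 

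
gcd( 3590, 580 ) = 10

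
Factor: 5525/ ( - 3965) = -85/61=- 5^1 * 17^1*  61^(-1 ) 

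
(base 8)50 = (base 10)40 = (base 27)1D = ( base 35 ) 15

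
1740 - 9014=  - 7274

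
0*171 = 0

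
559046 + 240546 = 799592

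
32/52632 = 4/6579 = 0.00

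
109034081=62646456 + 46387625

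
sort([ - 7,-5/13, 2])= [ - 7,-5/13, 2] 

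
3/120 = 1/40 = 0.03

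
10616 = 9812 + 804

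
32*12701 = 406432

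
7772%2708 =2356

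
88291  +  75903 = 164194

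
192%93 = 6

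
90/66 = 1+4/11  =  1.36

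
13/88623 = 13/88623 = 0.00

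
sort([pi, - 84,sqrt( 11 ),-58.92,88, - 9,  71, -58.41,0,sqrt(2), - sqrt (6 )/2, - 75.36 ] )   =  [ - 84, - 75.36,-58.92, - 58.41, - 9,-sqrt(6 ) /2 , 0, sqrt( 2 ),  pi, sqrt(11),71,88] 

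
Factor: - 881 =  - 881^1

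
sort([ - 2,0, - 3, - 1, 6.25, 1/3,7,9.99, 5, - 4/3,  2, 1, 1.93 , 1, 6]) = [ - 3, - 2 ,-4/3, - 1, 0,1/3 , 1, 1,  1.93, 2, 5, 6, 6.25,7,  9.99]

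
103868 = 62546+41322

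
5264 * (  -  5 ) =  - 26320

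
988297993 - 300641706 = 687656287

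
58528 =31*1888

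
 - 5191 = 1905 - 7096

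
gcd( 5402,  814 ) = 74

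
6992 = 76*92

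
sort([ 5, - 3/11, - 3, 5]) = [-3,-3/11,5,5]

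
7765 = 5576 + 2189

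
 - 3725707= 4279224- 8004931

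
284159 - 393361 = -109202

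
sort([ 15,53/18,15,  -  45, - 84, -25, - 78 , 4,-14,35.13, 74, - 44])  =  [-84, - 78,-45, - 44,-25, - 14, 53/18,4, 15,15,35.13 , 74]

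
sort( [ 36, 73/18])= [73/18,36]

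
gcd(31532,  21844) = 4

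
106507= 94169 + 12338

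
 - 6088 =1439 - 7527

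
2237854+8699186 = 10937040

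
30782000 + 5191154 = 35973154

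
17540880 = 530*33096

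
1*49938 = 49938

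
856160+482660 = 1338820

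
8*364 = 2912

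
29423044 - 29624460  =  -201416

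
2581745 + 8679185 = 11260930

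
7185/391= 18 + 147/391 = 18.38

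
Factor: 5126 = 2^1  *  11^1*233^1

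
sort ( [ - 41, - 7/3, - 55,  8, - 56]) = [-56, - 55, - 41,  -  7/3,8] 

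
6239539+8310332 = 14549871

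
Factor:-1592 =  - 2^3 * 199^1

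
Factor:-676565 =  - 5^1*47^1*2879^1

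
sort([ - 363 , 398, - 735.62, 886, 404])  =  [ - 735.62,-363, 398,  404, 886 ] 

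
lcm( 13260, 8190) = 278460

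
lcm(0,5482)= 0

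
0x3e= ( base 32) 1U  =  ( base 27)28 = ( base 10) 62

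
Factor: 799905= 3^1*5^1 * 53327^1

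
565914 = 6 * 94319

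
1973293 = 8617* 229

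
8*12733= 101864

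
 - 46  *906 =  - 41676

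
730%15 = 10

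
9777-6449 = 3328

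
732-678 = 54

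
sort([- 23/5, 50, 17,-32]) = [ - 32,  -  23/5,17,50 ] 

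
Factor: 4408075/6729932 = 2^( - 2 )*5^2 *7^1*11^( - 1 )*25189^1 * 152953^( - 1 ) 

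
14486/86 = 7243/43 = 168.44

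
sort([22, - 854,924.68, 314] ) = [ - 854, 22, 314, 924.68]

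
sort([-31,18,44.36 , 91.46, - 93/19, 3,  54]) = [-31, - 93/19, 3,18,44.36,54 , 91.46] 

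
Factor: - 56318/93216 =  - 2^( - 4 )*3^( - 1)*29^1 = - 29/48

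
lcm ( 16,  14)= 112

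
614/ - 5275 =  - 1 + 4661/5275 = - 0.12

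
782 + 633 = 1415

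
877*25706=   22544162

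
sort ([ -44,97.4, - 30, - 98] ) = [ - 98, - 44, - 30, 97.4] 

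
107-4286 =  -4179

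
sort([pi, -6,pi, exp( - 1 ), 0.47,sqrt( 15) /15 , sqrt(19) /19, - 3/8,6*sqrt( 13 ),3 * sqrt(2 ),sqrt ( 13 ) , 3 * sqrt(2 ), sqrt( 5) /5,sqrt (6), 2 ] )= [  -  6,  -  3/8, sqrt( 19)/19,sqrt( 15 ) /15, exp( - 1),sqrt( 5)/5,0.47, 2,sqrt( 6) , pi,pi,sqrt(13 ),  3 * sqrt( 2 ),3 *sqrt( 2),6 * sqrt( 13) ]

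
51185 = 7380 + 43805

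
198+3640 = 3838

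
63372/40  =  1584 + 3/10 = 1584.30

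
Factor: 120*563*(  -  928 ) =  - 2^8*3^1*5^1*29^1*563^1= - 62695680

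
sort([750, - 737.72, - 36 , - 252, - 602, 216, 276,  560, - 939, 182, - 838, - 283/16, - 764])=[-939,  -  838, - 764, - 737.72,-602 , - 252, - 36, - 283/16,182, 216, 276,560,750]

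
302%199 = 103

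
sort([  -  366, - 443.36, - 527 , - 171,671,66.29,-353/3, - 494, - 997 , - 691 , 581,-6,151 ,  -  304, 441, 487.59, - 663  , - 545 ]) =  [-997,-691, - 663, - 545, - 527,- 494 , - 443.36, - 366, - 304, - 171, - 353/3, - 6, 66.29,  151, 441, 487.59, 581,671]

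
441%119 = 84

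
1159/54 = 21 + 25/54= 21.46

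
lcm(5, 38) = 190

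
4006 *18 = 72108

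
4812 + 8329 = 13141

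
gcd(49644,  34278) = 1182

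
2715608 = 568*4781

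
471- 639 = - 168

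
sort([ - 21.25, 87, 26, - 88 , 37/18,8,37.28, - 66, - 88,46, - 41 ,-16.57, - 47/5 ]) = [ - 88, - 88, -66,-41 , - 21.25, - 16.57, - 47/5,37/18,8, 26,37.28 , 46, 87 ]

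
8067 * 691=5574297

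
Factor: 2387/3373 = 7^1*11^1*31^1*3373^(-1)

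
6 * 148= 888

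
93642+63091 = 156733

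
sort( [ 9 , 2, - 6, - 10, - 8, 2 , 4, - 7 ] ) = [ - 10, - 8, -7,- 6, 2,2,4 , 9]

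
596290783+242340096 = 838630879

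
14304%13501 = 803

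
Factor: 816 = 2^4*3^1*17^1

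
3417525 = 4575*747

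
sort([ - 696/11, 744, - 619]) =[ - 619,-696/11,744] 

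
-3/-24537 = 1/8179 = 0.00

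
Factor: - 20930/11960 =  - 2^( - 2) * 7^1 = - 7/4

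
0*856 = 0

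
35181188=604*58247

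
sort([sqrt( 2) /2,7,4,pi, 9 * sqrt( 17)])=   [sqrt (2)/2,pi,4,  7,  9 * sqrt(17) ] 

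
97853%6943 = 651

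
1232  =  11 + 1221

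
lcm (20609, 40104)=1483848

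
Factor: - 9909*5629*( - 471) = 3^4 * 13^1 * 157^1*367^1*433^1  =  26271325431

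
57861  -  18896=38965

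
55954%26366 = 3222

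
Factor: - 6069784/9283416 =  - 758723/1160427=- 3^( - 1)*7^1*283^1*383^1*386809^( - 1)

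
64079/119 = 538+57/119 =538.48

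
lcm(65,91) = 455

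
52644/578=26322/289 = 91.08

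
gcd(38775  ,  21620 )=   235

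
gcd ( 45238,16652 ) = 2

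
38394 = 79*486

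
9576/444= 21 + 21/37  =  21.57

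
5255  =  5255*1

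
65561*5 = 327805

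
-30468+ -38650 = -69118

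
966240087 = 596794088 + 369445999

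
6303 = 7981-1678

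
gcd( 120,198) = 6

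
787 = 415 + 372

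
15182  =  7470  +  7712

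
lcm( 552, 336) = 7728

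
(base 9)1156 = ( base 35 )ol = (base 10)861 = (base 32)QT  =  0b1101011101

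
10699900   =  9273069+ 1426831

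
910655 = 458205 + 452450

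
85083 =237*359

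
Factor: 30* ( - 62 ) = -1860 = - 2^2*3^1*5^1*31^1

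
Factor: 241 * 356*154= 2^3*7^1*11^1 * 89^1*241^1 =13212584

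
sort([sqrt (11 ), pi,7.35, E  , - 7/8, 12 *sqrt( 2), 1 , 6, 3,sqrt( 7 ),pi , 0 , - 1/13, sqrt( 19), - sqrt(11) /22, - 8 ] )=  [-8, - 7/8, - sqrt( 11)/22,  -  1/13, 0, 1, sqrt( 7 ), E, 3, pi,pi, sqrt ( 11) , sqrt (19), 6, 7.35 , 12*sqrt(2)] 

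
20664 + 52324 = 72988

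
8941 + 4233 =13174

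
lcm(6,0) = 0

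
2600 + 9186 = 11786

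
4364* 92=401488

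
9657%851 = 296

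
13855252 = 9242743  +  4612509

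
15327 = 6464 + 8863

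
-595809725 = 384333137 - 980142862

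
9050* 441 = 3991050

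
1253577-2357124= -1103547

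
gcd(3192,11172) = 1596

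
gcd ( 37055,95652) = 1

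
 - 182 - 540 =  - 722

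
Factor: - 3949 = -11^1* 359^1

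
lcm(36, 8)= 72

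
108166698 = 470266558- 362099860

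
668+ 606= 1274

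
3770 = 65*58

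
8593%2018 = 521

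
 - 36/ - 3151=36/3151 = 0.01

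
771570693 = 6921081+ 764649612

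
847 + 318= 1165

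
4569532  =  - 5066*( - 902 ) 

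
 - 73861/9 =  - 8207 + 2/9  =  - 8206.78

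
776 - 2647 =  - 1871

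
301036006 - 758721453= - 457685447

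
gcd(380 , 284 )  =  4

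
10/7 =1 + 3/7 = 1.43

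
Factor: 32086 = 2^1*61^1*  263^1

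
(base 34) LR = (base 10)741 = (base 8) 1345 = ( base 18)253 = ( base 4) 23211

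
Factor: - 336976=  - 2^4*21061^1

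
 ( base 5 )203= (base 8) 65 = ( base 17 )32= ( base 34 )1J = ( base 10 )53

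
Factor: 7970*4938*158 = 6218225880 = 2^3*3^1*5^1*79^1*797^1*823^1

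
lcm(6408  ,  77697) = 621576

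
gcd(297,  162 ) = 27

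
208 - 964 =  - 756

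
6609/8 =6609/8 = 826.12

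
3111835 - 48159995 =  - 45048160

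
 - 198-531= - 729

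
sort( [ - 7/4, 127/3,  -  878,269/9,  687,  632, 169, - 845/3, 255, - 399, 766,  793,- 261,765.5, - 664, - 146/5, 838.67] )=[ - 878, - 664 , - 399,-845/3, - 261, - 146/5, - 7/4, 269/9, 127/3, 169, 255, 632, 687,  765.5, 766,793, 838.67 ]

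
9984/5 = 1996 + 4/5 = 1996.80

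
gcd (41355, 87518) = 1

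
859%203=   47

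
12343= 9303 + 3040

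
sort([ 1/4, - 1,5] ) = [-1, 1/4, 5 ]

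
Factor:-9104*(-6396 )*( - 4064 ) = -236643403776 = -2^11*3^1*13^1*41^1*127^1 * 569^1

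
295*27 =7965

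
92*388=35696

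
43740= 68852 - 25112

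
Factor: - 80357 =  - 107^1 * 751^1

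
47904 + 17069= 64973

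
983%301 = 80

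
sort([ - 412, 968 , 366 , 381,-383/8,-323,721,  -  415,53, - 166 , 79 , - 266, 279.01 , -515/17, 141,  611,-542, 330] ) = [- 542, - 415,  -  412, - 323,  -  266,  -  166, - 383/8 , - 515/17, 53,  79,141, 279.01,330, 366,381,611 , 721 , 968 ]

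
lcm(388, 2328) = 2328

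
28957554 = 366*79119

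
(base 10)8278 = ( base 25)D63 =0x2056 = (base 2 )10000001010110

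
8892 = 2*4446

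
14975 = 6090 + 8885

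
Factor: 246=2^1*3^1*41^1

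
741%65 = 26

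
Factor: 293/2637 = 1/9 = 3^( - 2)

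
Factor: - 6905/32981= - 5^1 * 13^(  -  1)*43^(-1 ) *59^(  -  1 )*1381^1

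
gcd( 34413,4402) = 1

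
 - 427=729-1156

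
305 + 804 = 1109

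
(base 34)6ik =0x1d90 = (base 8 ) 16620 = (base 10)7568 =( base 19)11i6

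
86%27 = 5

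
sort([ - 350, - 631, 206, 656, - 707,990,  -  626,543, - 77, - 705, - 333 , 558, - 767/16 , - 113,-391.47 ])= [ - 707, -705, - 631,  -  626, - 391.47, - 350, - 333, - 113, - 77 , - 767/16, 206, 543, 558, 656, 990] 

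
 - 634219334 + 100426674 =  - 533792660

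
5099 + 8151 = 13250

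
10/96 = 5/48 = 0.10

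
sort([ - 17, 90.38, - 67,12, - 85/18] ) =[-67 , - 17, - 85/18,12, 90.38]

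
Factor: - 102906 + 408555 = 3^2*33961^1 =305649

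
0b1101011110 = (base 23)1EB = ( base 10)862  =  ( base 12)5BA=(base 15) 3c7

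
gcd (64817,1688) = 1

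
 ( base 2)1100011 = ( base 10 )99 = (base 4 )1203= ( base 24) 43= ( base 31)36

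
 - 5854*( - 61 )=357094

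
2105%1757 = 348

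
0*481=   0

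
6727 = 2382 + 4345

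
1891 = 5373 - 3482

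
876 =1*876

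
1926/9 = 214=214.00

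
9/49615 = 9/49615 = 0.00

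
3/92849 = 3/92849 = 0.00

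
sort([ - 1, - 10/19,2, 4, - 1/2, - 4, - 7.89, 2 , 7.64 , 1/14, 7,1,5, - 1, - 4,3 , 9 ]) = [- 7.89, - 4, - 4, -1, - 1, - 10/19, - 1/2 , 1/14, 1, 2, 2 , 3,4,  5,7,7.64, 9]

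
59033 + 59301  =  118334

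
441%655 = 441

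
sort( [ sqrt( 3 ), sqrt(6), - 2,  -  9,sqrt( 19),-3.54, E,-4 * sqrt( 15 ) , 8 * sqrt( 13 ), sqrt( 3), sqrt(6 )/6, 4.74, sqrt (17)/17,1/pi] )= [-4*sqrt ( 15),- 9, - 3.54,-2, sqrt( 17 ) /17,  1/pi,sqrt( 6)/6, sqrt( 3), sqrt (3), sqrt( 6 ), E, sqrt( 19),4.74,8*sqrt(13 )] 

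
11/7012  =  11/7012 =0.00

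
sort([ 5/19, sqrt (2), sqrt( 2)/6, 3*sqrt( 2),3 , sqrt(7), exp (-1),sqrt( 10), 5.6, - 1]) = [  -  1, sqrt( 2)/6,  5/19,  exp( - 1), sqrt( 2),sqrt( 7),3, sqrt( 10 ),  3*sqrt( 2),5.6 ]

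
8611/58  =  148 + 27/58 = 148.47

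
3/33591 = 1/11197 = 0.00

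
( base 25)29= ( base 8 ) 73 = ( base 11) 54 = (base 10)59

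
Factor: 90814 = 2^1*17^1 *2671^1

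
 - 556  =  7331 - 7887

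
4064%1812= 440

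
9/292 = 9/292=0.03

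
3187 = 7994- 4807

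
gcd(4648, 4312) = 56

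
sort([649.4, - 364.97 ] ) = [ - 364.97 , 649.4]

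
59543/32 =59543/32 = 1860.72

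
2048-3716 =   -  1668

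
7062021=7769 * 909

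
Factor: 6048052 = 2^2*179^1*8447^1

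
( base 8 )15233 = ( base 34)5ub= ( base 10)6811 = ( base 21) F97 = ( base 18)1307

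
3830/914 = 4 + 87/457  =  4.19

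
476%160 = 156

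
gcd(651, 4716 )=3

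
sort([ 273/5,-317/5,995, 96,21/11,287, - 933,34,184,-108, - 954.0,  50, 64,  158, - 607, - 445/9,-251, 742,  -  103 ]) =[ - 954.0, - 933, - 607, - 251, - 108, - 103, -317/5, - 445/9, 21/11, 34,50,  273/5, 64,96,158,184,287,  742,  995] 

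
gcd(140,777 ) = 7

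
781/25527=781/25527 = 0.03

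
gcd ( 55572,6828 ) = 12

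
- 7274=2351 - 9625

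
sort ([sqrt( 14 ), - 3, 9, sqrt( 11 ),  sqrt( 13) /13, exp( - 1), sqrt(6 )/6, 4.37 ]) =[-3,sqrt (13 ) /13 , exp(-1),sqrt (6)/6,sqrt( 11 ),  sqrt( 14 ),4.37,9 ]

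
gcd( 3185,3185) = 3185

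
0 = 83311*0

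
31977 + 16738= 48715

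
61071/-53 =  - 1153 + 38/53 = - 1152.28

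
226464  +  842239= 1068703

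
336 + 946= 1282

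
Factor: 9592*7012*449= 30199337696 =2^5 * 11^1 * 109^1 * 449^1 * 1753^1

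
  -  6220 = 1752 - 7972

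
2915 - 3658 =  -743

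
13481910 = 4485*3006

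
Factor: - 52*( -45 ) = 2340= 2^2 * 3^2*5^1*13^1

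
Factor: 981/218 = 2^(  -  1)*3^2  =  9/2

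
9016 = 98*92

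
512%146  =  74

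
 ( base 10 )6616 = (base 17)15F3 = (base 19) i64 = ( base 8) 14730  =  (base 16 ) 19D8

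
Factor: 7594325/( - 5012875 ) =-5^ (-1)*7^( - 1) * 107^1*167^1*337^ ( -1)= -17869/11795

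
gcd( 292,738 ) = 2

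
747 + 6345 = 7092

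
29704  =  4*7426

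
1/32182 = 1/32182 = 0.00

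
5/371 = 5/371= 0.01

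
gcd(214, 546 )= 2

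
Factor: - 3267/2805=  - 3^2 * 5^( - 1)*11^1*17^( - 1) = - 99/85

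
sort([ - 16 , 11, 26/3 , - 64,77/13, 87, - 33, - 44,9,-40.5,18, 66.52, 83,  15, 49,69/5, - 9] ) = [ - 64,-44, -40.5, - 33, - 16,  -  9,77/13, 26/3, 9 , 11, 69/5,  15, 18, 49,  66.52, 83, 87]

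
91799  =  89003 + 2796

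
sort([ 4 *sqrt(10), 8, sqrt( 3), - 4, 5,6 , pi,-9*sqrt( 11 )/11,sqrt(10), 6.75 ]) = [ - 4, - 9*sqrt( 11 )/11, sqrt(3 ),pi, sqrt( 10),5, 6, 6.75,8, 4*sqrt(10 )]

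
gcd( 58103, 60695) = 1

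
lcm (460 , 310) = 14260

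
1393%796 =597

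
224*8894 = 1992256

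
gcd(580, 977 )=1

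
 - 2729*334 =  - 911486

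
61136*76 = 4646336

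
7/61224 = 7/61224=0.00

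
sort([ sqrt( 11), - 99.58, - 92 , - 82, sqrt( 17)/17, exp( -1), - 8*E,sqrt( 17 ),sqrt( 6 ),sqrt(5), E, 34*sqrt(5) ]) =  [ - 99.58, - 92,-82,  -  8 * E , sqrt(17)/17, exp( - 1), sqrt( 5),sqrt( 6),E,sqrt(11) , sqrt ( 17), 34 * sqrt(5 )]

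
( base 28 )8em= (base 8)15036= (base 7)25331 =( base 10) 6686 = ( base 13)3074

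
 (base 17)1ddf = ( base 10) 8906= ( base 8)21312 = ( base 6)105122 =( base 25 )E66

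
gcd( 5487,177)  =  177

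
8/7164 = 2/1791 = 0.00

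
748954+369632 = 1118586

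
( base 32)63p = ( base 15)1CCA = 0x1879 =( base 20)fd5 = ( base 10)6265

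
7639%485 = 364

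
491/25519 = 491/25519=0.02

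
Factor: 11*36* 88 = 2^5*3^2*11^2 = 34848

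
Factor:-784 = - 2^4*7^2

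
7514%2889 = 1736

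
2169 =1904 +265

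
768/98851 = 768/98851 =0.01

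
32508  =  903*36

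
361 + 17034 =17395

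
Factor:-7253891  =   - 2179^1*3329^1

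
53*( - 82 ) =-4346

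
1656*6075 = 10060200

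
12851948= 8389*1532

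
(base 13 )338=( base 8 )1052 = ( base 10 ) 554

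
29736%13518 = 2700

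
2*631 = 1262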